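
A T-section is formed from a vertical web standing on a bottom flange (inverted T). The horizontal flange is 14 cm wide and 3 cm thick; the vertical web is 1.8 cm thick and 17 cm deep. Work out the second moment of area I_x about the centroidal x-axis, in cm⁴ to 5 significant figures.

Treat the section as a set of non-overlapping primitives; coordinates are from the bounding-box lower-left.
Flange: 14 × 3, A = 42 cm², y = 1.5 cm, Ī = 31.5 cm⁴.
Web: 1.8 × 17, A = 30.6 cm², y = 11.5 cm, Ī = 736.95 cm⁴.
Centroid: ȳ = ΣA·y / ΣA = 5.714876 cm.
Transfer each piece to the centroidal x-axis using Ī + A·d² with d = y − 5.714876:
  flange: d = -4.214876 cm → contributes +777.6376 cm⁴
  web: d = 5.785124 cm → contributes +1761.06 cm⁴
Total I = 2538.698 cm⁴.

I_x ≈ 2538.7 cm⁴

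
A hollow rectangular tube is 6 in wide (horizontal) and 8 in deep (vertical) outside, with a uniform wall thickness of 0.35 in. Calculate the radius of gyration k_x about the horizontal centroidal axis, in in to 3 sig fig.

k_x ≈ 3.01 in

Decompose the section into non-overlapping parts with the origin at the bottom-left of its bounding rectangle.
Outer rectangle: 6 × 8, A = 48 in², y = 4 in, Ī = 256 in⁴.
Inner void (subtracted): 5.3 × 7.3, A = 38.69 in², y = 4 in, Ī = 171.82 in⁴.
By symmetry the centroid is at mid-height, ȳ = 4 in.
All pieces are centred on the horizontal centroidal axis, so I = ΣĪ (holes subtracted) = 84.184 in⁴.
Radius of gyration: k = √(I/A) = √(84.184 / 9.31) = 3.007 in.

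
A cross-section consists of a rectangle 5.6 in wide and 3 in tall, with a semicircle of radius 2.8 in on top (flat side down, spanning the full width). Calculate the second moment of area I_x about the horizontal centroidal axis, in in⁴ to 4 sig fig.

Break the section into simple shapes (no overlaps), measuring from the bottom-left corner of the bounding box.
Rectangular body: 5.6 × 3, A = 16.8 in², y = 1.5 in, Ī = 12.6 in⁴.
Semicircular cap: semicircle r = 2.8, A = 12.315 in², y = 4.18836 in, Ī = 6.74628 in⁴.
Centroid: ȳ = ΣA·y / ΣA = 2.63712 in.
Transfer each piece to the horizontal centroidal axis using Ī + A·d² with d = y − 2.63712:
  rectangular body: d = -1.13712 in → contributes +34.323 in⁴
  semicircular cap: d = 1.55124 in → contributes +36.3805 in⁴
Total I = 70.7035 in⁴.

I_x ≈ 70.70 in⁴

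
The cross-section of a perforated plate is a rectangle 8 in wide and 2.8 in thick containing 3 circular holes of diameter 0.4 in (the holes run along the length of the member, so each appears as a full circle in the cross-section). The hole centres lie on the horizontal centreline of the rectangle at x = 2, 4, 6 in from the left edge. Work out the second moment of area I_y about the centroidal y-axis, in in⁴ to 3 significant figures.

Treat the section as a set of non-overlapping primitives; coordinates are from the bounding-box lower-left.
Plate: 8 × 2.8, A = 22.4 in², x = 4 in, Ī = 119.47 in⁴.
Hole 1 (subtracted): ⌀0.4, A = 0.12566 in², x = 2 in, Ī = 0.0012566 in⁴.
Hole 2 (subtracted): ⌀0.4, A = 0.12566 in², x = 4 in, Ī = 0.0012566 in⁴.
Hole 3 (subtracted): ⌀0.4, A = 0.12566 in², x = 6 in, Ī = 0.0012566 in⁴.
By symmetry the centroid is at mid-width, x̄ = 4 in.
Transfer each piece to the centroidal y-axis using Ī + A·d² with d = x − 4:
  plate: d = 0 in → contributes +119.47 in⁴
  hole 1: d = -2 in → contributes −0.50391 in⁴
  hole 2: d = 0 in → contributes −0.0012566 in⁴
  hole 3: d = 2 in → contributes −0.50391 in⁴
Total I = 118.46 in⁴.

I_y ≈ 118 in⁴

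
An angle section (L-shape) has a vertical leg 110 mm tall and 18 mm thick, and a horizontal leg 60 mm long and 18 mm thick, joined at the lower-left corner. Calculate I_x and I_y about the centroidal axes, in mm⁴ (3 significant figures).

I_x ≈ 3.17 × 10⁶ mm⁴, I_y ≈ 6.57 × 10⁵ mm⁴

Decompose the section into non-overlapping parts with the origin at the bottom-left of its bounding rectangle.
Vertical leg: 18 × 110, A = 1 980 mm², y = 55 mm, Ī = 1 996 500 mm⁴.
Horizontal leg (remainder): 42 × 18, A = 756 mm², y = 9 mm, Ī = 20 412 mm⁴.
Centroid: ȳ = ΣA·y / ΣA = 42.289 mm.
Transfer each piece to the centroidal x-axis using Ī + A·d² with d = y − 42.289:
  vertical leg: d = 12.711 mm → contributes +2 316 384 mm⁴
  horizontal leg (remainder): d = -33.289 mm → contributes +858 203 mm⁴
Total I = 3 174 587 mm⁴.
For the y-axis: x̄ = 17.289 mm.
Repeating about the centroidal y-axis gives I_y = 656 987 mm⁴.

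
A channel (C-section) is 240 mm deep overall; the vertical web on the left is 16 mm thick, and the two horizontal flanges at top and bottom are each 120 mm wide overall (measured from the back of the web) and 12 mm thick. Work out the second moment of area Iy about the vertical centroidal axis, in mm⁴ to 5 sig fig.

Treat the section as a set of non-overlapping primitives; coordinates are from the bounding-box lower-left.
Web: 16 × 240, A = 3 840 mm², x = 8 mm, Ī = 81 920 mm⁴.
Top flange (beyond web): 104 × 12, A = 1 248 mm², x = 68 mm, Ī = 1 124 864 mm⁴.
Bottom flange (beyond web): 104 × 12, A = 1 248 mm², x = 68 mm, Ī = 1 124 864 mm⁴.
Centroid: x̄ = ΣA·x / ΣA = 31.63636 mm.
Transfer each piece to the vertical centroidal axis using Ī + A·d² with d = x − 31.63636:
  web: d = -23.63636 mm → contributes +2 227 242 mm⁴
  top flange (beyond web): d = 36.36364 mm → contributes +2 775 112 mm⁴
  bottom flange (beyond web): d = 36.36364 mm → contributes +2 775 112 mm⁴
Total I = 7 777 466 mm⁴.

Iy ≈ 7.7775 × 10⁶ mm⁴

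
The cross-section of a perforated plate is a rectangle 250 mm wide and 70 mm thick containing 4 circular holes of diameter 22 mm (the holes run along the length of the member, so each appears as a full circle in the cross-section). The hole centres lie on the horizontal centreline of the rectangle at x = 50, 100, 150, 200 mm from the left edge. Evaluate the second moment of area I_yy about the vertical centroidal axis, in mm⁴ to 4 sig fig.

I_yy ≈ 8.635 × 10⁷ mm⁴

Decompose the section into non-overlapping parts with the origin at the bottom-left of its bounding rectangle.
Plate: 250 × 70, A = 17 500 mm², x = 125 mm, Ī = 91 145 833 mm⁴.
Hole 1 (subtracted): ⌀22, A = 380.133 mm², x = 50 mm, Ī = 11 499 mm⁴.
Hole 2 (subtracted): ⌀22, A = 380.133 mm², x = 100 mm, Ī = 11 499 mm⁴.
Hole 3 (subtracted): ⌀22, A = 380.133 mm², x = 150 mm, Ī = 11 499 mm⁴.
Hole 4 (subtracted): ⌀22, A = 380.133 mm², x = 200 mm, Ī = 11 499 mm⁴.
By symmetry the centroid is at mid-width, x̄ = 125 mm.
Transfer each piece to the vertical centroidal axis using Ī + A·d² with d = x − 125:
  plate: d = 0 mm → contributes +91 145 833 mm⁴
  hole 1: d = -75 mm → contributes −2 149 746 mm⁴
  hole 2: d = -25 mm → contributes −249 082 mm⁴
  hole 3: d = 25 mm → contributes −249 082 mm⁴
  hole 4: d = 75 mm → contributes −2 149 746 mm⁴
Total I = 86 348 178 mm⁴.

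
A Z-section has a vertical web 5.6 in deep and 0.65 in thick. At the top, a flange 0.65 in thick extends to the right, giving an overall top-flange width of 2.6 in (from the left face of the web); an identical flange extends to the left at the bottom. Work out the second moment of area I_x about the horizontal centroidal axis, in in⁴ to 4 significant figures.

Decompose the section into non-overlapping parts with the origin at the bottom-left of its bounding rectangle.
Web: 0.65 × 5.6, A = 3.64 in², y = 2.8 in, Ī = 9.51253 in⁴.
Top flange (beyond web): 1.95 × 0.65, A = 1.2675 in², y = 5.275 in, Ī = 0.0446266 in⁴.
Bottom flange (beyond web): 1.95 × 0.65, A = 1.2675 in², y = 0.325 in, Ī = 0.0446266 in⁴.
Centroid: ȳ = ΣA·y / ΣA = 2.8 in.
Transfer each piece to the horizontal centroidal axis using Ī + A·d² with d = y − 2.8:
  web: d = 0 in → contributes +9.51253 in⁴
  top flange (beyond web): d = 2.475 in → contributes +7.80886 in⁴
  bottom flange (beyond web): d = -2.475 in → contributes +7.80886 in⁴
Total I = 25.1302 in⁴.

I_x ≈ 25.13 in⁴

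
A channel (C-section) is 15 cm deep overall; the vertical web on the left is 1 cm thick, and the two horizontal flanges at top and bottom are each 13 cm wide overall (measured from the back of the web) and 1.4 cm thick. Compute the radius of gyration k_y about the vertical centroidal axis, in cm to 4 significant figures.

k_y ≈ 4.164 cm

Split into non-overlapping primitives; take the origin at the lower-left of the bounding box.
Web: 1 × 15, A = 15 cm², x = 0.5 cm, Ī = 1.25 cm⁴.
Top flange (beyond web): 12 × 1.4, A = 16.8 cm², x = 7 cm, Ī = 201.6 cm⁴.
Bottom flange (beyond web): 12 × 1.4, A = 16.8 cm², x = 7 cm, Ī = 201.6 cm⁴.
Centroid: x̄ = ΣA·x / ΣA = 4.99383 cm.
Transfer each piece to the vertical centroidal axis using Ī + A·d² with d = x − 4.99383:
  web: d = -4.49383 cm → contributes +304.167 cm⁴
  top flange (beyond web): d = 2.00617 cm → contributes +269.215 cm⁴
  bottom flange (beyond web): d = 2.00617 cm → contributes +269.215 cm⁴
Total I = 842.598 cm⁴.
Radius of gyration: k = √(I/A) = √(842.598 / 48.6) = 4.16382 cm.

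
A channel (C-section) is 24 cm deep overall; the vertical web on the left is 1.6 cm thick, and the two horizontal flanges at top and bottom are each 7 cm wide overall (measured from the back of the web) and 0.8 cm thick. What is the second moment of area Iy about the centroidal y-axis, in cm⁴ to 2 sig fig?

Iy ≈ 120 cm⁴

Split into non-overlapping primitives; take the origin at the lower-left of the bounding box.
Web: 1.6 × 24, A = 38.4 cm², x = 0.8 cm, Ī = 8.192 cm⁴.
Top flange (beyond web): 5.4 × 0.8, A = 4.32 cm², x = 4.3 cm, Ī = 10.5 cm⁴.
Bottom flange (beyond web): 5.4 × 0.8, A = 4.32 cm², x = 4.3 cm, Ī = 10.5 cm⁴.
Centroid: x̄ = ΣA·x / ΣA = 1.443 cm.
Transfer each piece to the centroidal y-axis using Ī + A·d² with d = x − 1.443:
  web: d = -0.6429 cm → contributes +24.06 cm⁴
  top flange (beyond web): d = 2.857 cm → contributes +45.76 cm⁴
  bottom flange (beyond web): d = 2.857 cm → contributes +45.76 cm⁴
Total I = 115.6 cm⁴.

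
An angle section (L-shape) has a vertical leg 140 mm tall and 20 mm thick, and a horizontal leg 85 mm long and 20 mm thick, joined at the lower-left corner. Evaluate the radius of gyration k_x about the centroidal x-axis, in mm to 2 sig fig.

Break the section into simple shapes (no overlaps), measuring from the bottom-left corner of the bounding box.
Vertical leg: 20 × 140, A = 2 800 mm², y = 70 mm, Ī = 4 573 333 mm⁴.
Horizontal leg (remainder): 65 × 20, A = 1 300 mm², y = 10 mm, Ī = 43 333 mm⁴.
Centroid: ȳ = ΣA·y / ΣA = 50.98 mm.
Transfer each piece to the centroidal x-axis using Ī + A·d² with d = y − 50.98:
  vertical leg: d = 19.02 mm → contributes +5 586 730 mm⁴
  horizontal leg (remainder): d = -40.98 mm → contributes +2 226 034 mm⁴
Total I = 7 812 764 mm⁴.
Radius of gyration: k = √(I/A) = √(7 812 764 / 4 100) = 43.65 mm.

k_x ≈ 44 mm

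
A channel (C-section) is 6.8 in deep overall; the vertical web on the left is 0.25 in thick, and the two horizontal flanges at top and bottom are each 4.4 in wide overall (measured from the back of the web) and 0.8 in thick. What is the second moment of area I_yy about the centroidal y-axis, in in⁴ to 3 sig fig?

I_yy ≈ 16.1 in⁴

Decompose the section into non-overlapping parts with the origin at the bottom-left of its bounding rectangle.
Web: 0.25 × 6.8, A = 1.7 in², x = 0.125 in, Ī = 0.0088542 in⁴.
Top flange (beyond web): 4.15 × 0.8, A = 3.32 in², x = 2.325 in, Ī = 4.7649 in⁴.
Bottom flange (beyond web): 4.15 × 0.8, A = 3.32 in², x = 2.325 in, Ī = 4.7649 in⁴.
Centroid: x̄ = ΣA·x / ΣA = 1.8766 in.
Transfer each piece to the centroidal y-axis using Ī + A·d² with d = x − 1.8766:
  web: d = -1.7516 in → contributes +5.2244 in⁴
  top flange (beyond web): d = 0.44844 in → contributes +5.4325 in⁴
  bottom flange (beyond web): d = 0.44844 in → contributes +5.4325 in⁴
Total I = 16.089 in⁴.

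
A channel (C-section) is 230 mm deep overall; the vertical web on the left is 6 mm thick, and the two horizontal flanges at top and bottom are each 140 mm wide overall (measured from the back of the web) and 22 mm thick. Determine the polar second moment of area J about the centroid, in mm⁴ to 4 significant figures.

Split into non-overlapping primitives; take the origin at the lower-left of the bounding box.
Web: 6 × 230, A = 1 380 mm², y = 115 mm, Ī = 6 083 500 mm⁴.
Top flange (beyond web): 134 × 22, A = 2 948 mm², y = 219 mm, Ī = 118 903 mm⁴.
Bottom flange (beyond web): 134 × 22, A = 2 948 mm², y = 11 mm, Ī = 118 903 mm⁴.
By symmetry the centroid is at mid-height, ȳ = 115 mm.
Transfer each piece to the centroidal x-axis using Ī + A·d² with d = y − 115:
  web: d = 0 mm → contributes +6 083 500 mm⁴
  top flange (beyond web): d = 104 mm → contributes +32 004 471 mm⁴
  bottom flange (beyond web): d = -104 mm → contributes +32 004 471 mm⁴
Total I = 70 092 441 mm⁴.
For the y-axis: x̄ = 59.7235 mm.
Repeating about the centroidal y-axis gives I_y = 14 306 009 mm⁴.
Polar second moment: J = I_x + I_y = 84 398 450 mm⁴.

J ≈ 8.440 × 10⁷ mm⁴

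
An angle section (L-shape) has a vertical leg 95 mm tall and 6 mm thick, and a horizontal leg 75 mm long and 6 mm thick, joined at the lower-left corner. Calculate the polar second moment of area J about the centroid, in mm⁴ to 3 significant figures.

J ≈ 1.41 × 10⁶ mm⁴

Split into non-overlapping primitives; take the origin at the lower-left of the bounding box.
Vertical leg: 6 × 95, A = 570 mm², y = 47.5 mm, Ī = 428 688 mm⁴.
Horizontal leg (remainder): 69 × 6, A = 414 mm², y = 3 mm, Ī = 1 242 mm⁴.
Centroid: ȳ = ΣA·y / ΣA = 28.777 mm.
Transfer each piece to the centroidal x-axis using Ī + A·d² with d = y − 28.777:
  vertical leg: d = 18.723 mm → contributes +628 492 mm⁴
  horizontal leg (remainder): d = -25.777 mm → contributes +276 335 mm⁴
Total I = 904 827 mm⁴.
For the y-axis: x̄ = 18.777 mm.
Repeating about the centroidal y-axis gives I_y = 503 207 mm⁴.
Polar second moment: J = I_x + I_y = 1 408 035 mm⁴.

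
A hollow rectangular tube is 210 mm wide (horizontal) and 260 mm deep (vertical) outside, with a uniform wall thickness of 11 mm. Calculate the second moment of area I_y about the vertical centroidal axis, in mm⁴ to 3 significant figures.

Split into non-overlapping primitives; take the origin at the lower-left of the bounding box.
Outer rectangle: 210 × 260, A = 54 600 mm², x = 105 mm, Ī = 200 655 000 mm⁴.
Inner void (subtracted): 188 × 238, A = 44 744 mm², x = 105 mm, Ī = 131 785 995 mm⁴.
By symmetry the centroid is at mid-width, x̄ = 105 mm.
All pieces are centred on the vertical centroidal axis, so I = ΣĪ (holes subtracted) = 68 869 005 mm⁴.

I_y ≈ 6.89 × 10⁷ mm⁴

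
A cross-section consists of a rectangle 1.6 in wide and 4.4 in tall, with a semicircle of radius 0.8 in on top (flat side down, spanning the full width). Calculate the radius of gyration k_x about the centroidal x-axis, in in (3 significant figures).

Decompose the section into non-overlapping parts with the origin at the bottom-left of its bounding rectangle.
Rectangular body: 1.6 × 4.4, A = 7.04 in², y = 2.2 in, Ī = 11.358 in⁴.
Semicircular cap: semicircle r = 0.8, A = 1.0053 in², y = 4.7395 in, Ī = 0.044956 in⁴.
Centroid: ȳ = ΣA·y / ΣA = 2.5173 in.
Transfer each piece to the centroidal x-axis using Ī + A·d² with d = y − 2.5173:
  rectangular body: d = -0.31733 in → contributes +12.067 in⁴
  semicircular cap: d = 2.2222 in → contributes +5.0094 in⁴
Total I = 17.076 in⁴.
Radius of gyration: k = √(I/A) = √(17.076 / 8.0453) = 1.4569 in.

k_x ≈ 1.46 in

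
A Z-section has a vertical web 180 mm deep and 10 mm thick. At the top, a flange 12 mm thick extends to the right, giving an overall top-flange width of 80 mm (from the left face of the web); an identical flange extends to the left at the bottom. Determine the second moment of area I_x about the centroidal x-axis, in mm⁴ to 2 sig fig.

I_x ≈ 1.7 × 10⁷ mm⁴

Split into non-overlapping primitives; take the origin at the lower-left of the bounding box.
Web: 10 × 180, A = 1 800 mm², y = 90 mm, Ī = 4 860 000 mm⁴.
Top flange (beyond web): 70 × 12, A = 840 mm², y = 174 mm, Ī = 10 080 mm⁴.
Bottom flange (beyond web): 70 × 12, A = 840 mm², y = 6 mm, Ī = 10 080 mm⁴.
Centroid: ȳ = ΣA·y / ΣA = 90 mm.
Transfer each piece to the centroidal x-axis using Ī + A·d² with d = y − 90:
  web: d = 0 mm → contributes +4 860 000 mm⁴
  top flange (beyond web): d = 84 mm → contributes +5 937 120 mm⁴
  bottom flange (beyond web): d = -84 mm → contributes +5 937 120 mm⁴
Total I = 16 734 240 mm⁴.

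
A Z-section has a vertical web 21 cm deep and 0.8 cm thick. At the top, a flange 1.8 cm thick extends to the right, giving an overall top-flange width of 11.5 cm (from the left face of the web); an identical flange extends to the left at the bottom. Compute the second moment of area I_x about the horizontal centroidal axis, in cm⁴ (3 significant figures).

I_x ≈ 4180 cm⁴

Treat the section as a set of non-overlapping primitives; coordinates are from the bounding-box lower-left.
Web: 0.8 × 21, A = 16.8 cm², y = 10.5 cm, Ī = 617.4 cm⁴.
Top flange (beyond web): 10.7 × 1.8, A = 19.26 cm², y = 20.1 cm, Ī = 5.2002 cm⁴.
Bottom flange (beyond web): 10.7 × 1.8, A = 19.26 cm², y = 0.9 cm, Ī = 5.2002 cm⁴.
Centroid: ȳ = ΣA·y / ΣA = 10.5 cm.
Transfer each piece to the horizontal centroidal axis using Ī + A·d² with d = y − 10.5:
  web: d = 0 cm → contributes +617.4 cm⁴
  top flange (beyond web): d = 9.6 cm → contributes +1780.2 cm⁴
  bottom flange (beyond web): d = -9.6 cm → contributes +1780.2 cm⁴
Total I = 4177.8 cm⁴.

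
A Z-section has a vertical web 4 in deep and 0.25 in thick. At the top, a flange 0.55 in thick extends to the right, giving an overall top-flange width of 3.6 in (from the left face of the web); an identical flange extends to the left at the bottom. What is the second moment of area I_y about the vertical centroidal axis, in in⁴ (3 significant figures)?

Split into non-overlapping primitives; take the origin at the lower-left of the bounding box.
Web: 0.25 × 4, A = 1 in², x = 3.475 in, Ī = 0.0052083 in⁴.
Top flange (beyond web): 3.35 × 0.55, A = 1.8425 in², x = 5.275 in, Ī = 1.7231 in⁴.
Bottom flange (beyond web): 3.35 × 0.55, A = 1.8425 in², x = 1.675 in, Ī = 1.7231 in⁴.
Centroid: x̄ = ΣA·x / ΣA = 3.475 in.
Transfer each piece to the vertical centroidal axis using Ī + A·d² with d = x − 3.475:
  web: d = 0 in → contributes +0.0052083 in⁴
  top flange (beyond web): d = 1.8 in → contributes +7.6928 in⁴
  bottom flange (beyond web): d = -1.8 in → contributes +7.6928 in⁴
Total I = 15.391 in⁴.

I_y ≈ 15.4 in⁴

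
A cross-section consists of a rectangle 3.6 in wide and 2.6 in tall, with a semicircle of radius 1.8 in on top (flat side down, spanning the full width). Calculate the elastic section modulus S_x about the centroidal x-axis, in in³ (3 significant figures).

S_x ≈ 8.63 in³

Break the section into simple shapes (no overlaps), measuring from the bottom-left corner of the bounding box.
Rectangular body: 3.6 × 2.6, A = 9.36 in², y = 1.3 in, Ī = 5.2728 in⁴.
Semicircular cap: semicircle r = 1.8, A = 5.0894 in², y = 3.3639 in, Ī = 1.1522 in⁴.
Centroid: ȳ = ΣA·y / ΣA = 2.027 in.
Transfer each piece to the centroidal x-axis using Ī + A·d² with d = y − 2.027:
  rectangular body: d = -0.72697 in → contributes +10.219 in⁴
  semicircular cap: d = 1.337 in → contributes +10.25 in⁴
Total I = 20.469 in⁴.
Extreme fibre distance c = 2.373 in; S = I/c = 8.6256 in³.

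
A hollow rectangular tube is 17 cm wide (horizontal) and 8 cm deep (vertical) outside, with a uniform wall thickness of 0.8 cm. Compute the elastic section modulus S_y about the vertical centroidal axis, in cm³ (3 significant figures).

Split into non-overlapping primitives; take the origin at the lower-left of the bounding box.
Outer rectangle: 17 × 8, A = 136 cm², x = 8.5 cm, Ī = 3275.3 cm⁴.
Inner void (subtracted): 15.4 × 6.4, A = 98.56 cm², x = 8.5 cm, Ī = 1947.9 cm⁴.
By symmetry the centroid is at mid-width, x̄ = 8.5 cm.
All pieces are centred on the vertical centroidal axis, so I = ΣĪ (holes subtracted) = 1327.5 cm⁴.
Extreme fibre distance c = 8.5 cm; S = I/c = 156.17 cm³.

S_y ≈ 156 cm³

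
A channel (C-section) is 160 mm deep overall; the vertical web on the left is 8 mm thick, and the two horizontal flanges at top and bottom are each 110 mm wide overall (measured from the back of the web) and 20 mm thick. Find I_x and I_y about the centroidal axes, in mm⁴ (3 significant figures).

Split into non-overlapping primitives; take the origin at the lower-left of the bounding box.
Web: 8 × 160, A = 1 280 mm², y = 80 mm, Ī = 2 730 667 mm⁴.
Top flange (beyond web): 102 × 20, A = 2 040 mm², y = 150 mm, Ī = 68 000 mm⁴.
Bottom flange (beyond web): 102 × 20, A = 2 040 mm², y = 10 mm, Ī = 68 000 mm⁴.
By symmetry the centroid is at mid-height, ȳ = 80 mm.
Transfer each piece to the centroidal x-axis using Ī + A·d² with d = y − 80:
  web: d = 0 mm → contributes +2 730 667 mm⁴
  top flange (beyond web): d = 70 mm → contributes +10 064 000 mm⁴
  bottom flange (beyond web): d = -70 mm → contributes +10 064 000 mm⁴
Total I = 22 858 667 mm⁴.
For the y-axis: x̄ = 45.866 mm.
Repeating about the centroidal y-axis gives I_y = 6 491 530 mm⁴.

I_x ≈ 2.29 × 10⁷ mm⁴, I_y ≈ 6.49 × 10⁶ mm⁴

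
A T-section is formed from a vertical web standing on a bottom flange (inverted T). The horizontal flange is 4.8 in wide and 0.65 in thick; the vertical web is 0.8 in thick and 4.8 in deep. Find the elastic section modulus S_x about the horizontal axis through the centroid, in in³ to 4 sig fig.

S_x ≈ 5.596 in³

Treat the section as a set of non-overlapping primitives; coordinates are from the bounding-box lower-left.
Flange: 4.8 × 0.65, A = 3.12 in², y = 0.325 in, Ī = 0.10985 in⁴.
Web: 0.8 × 4.8, A = 3.84 in², y = 3.05 in, Ī = 7.3728 in⁴.
Centroid: ȳ = ΣA·y / ΣA = 1.82845 in.
Transfer each piece to the horizontal axis through the centroid using Ī + A·d² with d = y − 1.82845:
  flange: d = -1.50345 in → contributes +7.16216 in⁴
  web: d = 1.22155 in → contributes +13.1028 in⁴
Total I = 20.265 in⁴.
Extreme fibre distance c = 3.62155 in; S = I/c = 5.59566 in³.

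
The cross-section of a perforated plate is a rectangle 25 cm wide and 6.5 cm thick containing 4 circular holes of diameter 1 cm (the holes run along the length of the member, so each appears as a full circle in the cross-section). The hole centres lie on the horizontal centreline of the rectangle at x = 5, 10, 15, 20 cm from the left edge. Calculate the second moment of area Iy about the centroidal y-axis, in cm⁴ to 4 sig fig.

Treat the section as a set of non-overlapping primitives; coordinates are from the bounding-box lower-left.
Plate: 25 × 6.5, A = 162.5 cm², x = 12.5 cm, Ī = 8463.54 cm⁴.
Hole 1 (subtracted): ⌀1, A = 0.785398 cm², x = 5 cm, Ī = 0.0490874 cm⁴.
Hole 2 (subtracted): ⌀1, A = 0.785398 cm², x = 10 cm, Ī = 0.0490874 cm⁴.
Hole 3 (subtracted): ⌀1, A = 0.785398 cm², x = 15 cm, Ī = 0.0490874 cm⁴.
Hole 4 (subtracted): ⌀1, A = 0.785398 cm², x = 20 cm, Ī = 0.0490874 cm⁴.
By symmetry the centroid is at mid-width, x̄ = 12.5 cm.
Transfer each piece to the centroidal y-axis using Ī + A·d² with d = x − 12.5:
  plate: d = 0 cm → contributes +8463.54 cm⁴
  hole 1: d = -7.5 cm → contributes −44.2277 cm⁴
  hole 2: d = -2.5 cm → contributes −4.95783 cm⁴
  hole 3: d = 2.5 cm → contributes −4.95783 cm⁴
  hole 4: d = 7.5 cm → contributes −44.2277 cm⁴
Total I = 8365.17 cm⁴.

Iy ≈ 8365 cm⁴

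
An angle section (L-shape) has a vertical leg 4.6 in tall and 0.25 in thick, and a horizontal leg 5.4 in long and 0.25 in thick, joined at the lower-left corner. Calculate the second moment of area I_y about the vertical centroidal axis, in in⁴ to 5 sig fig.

Decompose the section into non-overlapping parts with the origin at the bottom-left of its bounding rectangle.
Vertical leg: 0.25 × 4.6, A = 1.15 in², x = 0.125 in, Ī = 0.005989583 in⁴.
Horizontal leg (remainder): 5.15 × 0.25, A = 1.2875 in², x = 2.825 in, Ī = 2.845643 in⁴.
Centroid: x̄ = ΣA·x / ΣA = 1.551154 in.
Transfer each piece to the vertical centroidal axis using Ī + A·d² with d = x − 1.551154:
  vertical leg: d = -1.426154 in → contributes +2.344992 in⁴
  horizontal leg (remainder): d = 1.273846 in → contributes +4.934849 in⁴
Total I = 7.279841 in⁴.

I_y ≈ 7.2798 in⁴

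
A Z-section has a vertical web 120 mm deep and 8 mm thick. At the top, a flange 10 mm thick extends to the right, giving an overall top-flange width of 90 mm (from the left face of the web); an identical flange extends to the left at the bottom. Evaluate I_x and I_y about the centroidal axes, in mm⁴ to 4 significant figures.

I_x ≈ 6.127 × 10⁶ mm⁴, I_y ≈ 4.245 × 10⁶ mm⁴

Break the section into simple shapes (no overlaps), measuring from the bottom-left corner of the bounding box.
Web: 8 × 120, A = 960 mm², y = 60 mm, Ī = 1 152 000 mm⁴.
Top flange (beyond web): 82 × 10, A = 820 mm², y = 115 mm, Ī = 6833.33 mm⁴.
Bottom flange (beyond web): 82 × 10, A = 820 mm², y = 5 mm, Ī = 6833.33 mm⁴.
Centroid: ȳ = ΣA·y / ΣA = 60 mm.
Transfer each piece to the centroidal x-axis using Ī + A·d² with d = y − 60:
  web: d = 0 mm → contributes +1 152 000 mm⁴
  top flange (beyond web): d = 55 mm → contributes +2 487 333 mm⁴
  bottom flange (beyond web): d = -55 mm → contributes +2 487 333 mm⁴
Total I = 6 126 667 mm⁴.
For the y-axis: x̄ = 86 mm.
Repeating about the centroidal y-axis gives I_y = 4 245 067 mm⁴.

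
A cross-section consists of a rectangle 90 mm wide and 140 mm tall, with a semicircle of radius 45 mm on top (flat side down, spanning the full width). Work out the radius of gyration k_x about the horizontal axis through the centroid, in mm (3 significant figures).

Treat the section as a set of non-overlapping primitives; coordinates are from the bounding-box lower-left.
Rectangular body: 90 × 140, A = 12 600 mm², y = 70 mm, Ī = 20 580 000 mm⁴.
Semicircular cap: semicircle r = 45, A = 3180.9 mm², y = 159.1 mm, Ī = 450 072 mm⁴.
Centroid: ȳ = ΣA·y / ΣA = 87.959 mm.
Transfer each piece to the horizontal axis through the centroid using Ī + A·d² with d = y − 87.959:
  rectangular body: d = -17.959 mm → contributes +24 643 877 mm⁴
  semicircular cap: d = 71.139 mm → contributes +16 547 860 mm⁴
Total I = 41 191 738 mm⁴.
Radius of gyration: k = √(I/A) = √(41 191 738 / 15 781) = 51.09 mm.

k_x ≈ 51.1 mm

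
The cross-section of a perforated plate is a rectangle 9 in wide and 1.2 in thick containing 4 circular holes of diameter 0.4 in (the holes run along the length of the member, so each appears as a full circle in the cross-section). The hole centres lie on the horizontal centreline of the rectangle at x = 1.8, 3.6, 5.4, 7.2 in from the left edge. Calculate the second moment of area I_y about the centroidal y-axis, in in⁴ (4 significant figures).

Decompose the section into non-overlapping parts with the origin at the bottom-left of its bounding rectangle.
Plate: 9 × 1.2, A = 10.8 in², x = 4.5 in, Ī = 72.9 in⁴.
Hole 1 (subtracted): ⌀0.4, A = 0.125664 in², x = 1.8 in, Ī = 0.00125664 in⁴.
Hole 2 (subtracted): ⌀0.4, A = 0.125664 in², x = 3.6 in, Ī = 0.00125664 in⁴.
Hole 3 (subtracted): ⌀0.4, A = 0.125664 in², x = 5.4 in, Ī = 0.00125664 in⁴.
Hole 4 (subtracted): ⌀0.4, A = 0.125664 in², x = 7.2 in, Ī = 0.00125664 in⁴.
By symmetry the centroid is at mid-width, x̄ = 4.5 in.
Transfer each piece to the centroidal y-axis using Ī + A·d² with d = x − 4.5:
  plate: d = 0 in → contributes +72.9 in⁴
  hole 1: d = -2.7 in → contributes −0.917345 in⁴
  hole 2: d = -0.9 in → contributes −0.103044 in⁴
  hole 3: d = 0.9 in → contributes −0.103044 in⁴
  hole 4: d = 2.7 in → contributes −0.917345 in⁴
Total I = 70.8592 in⁴.

I_y ≈ 70.86 in⁴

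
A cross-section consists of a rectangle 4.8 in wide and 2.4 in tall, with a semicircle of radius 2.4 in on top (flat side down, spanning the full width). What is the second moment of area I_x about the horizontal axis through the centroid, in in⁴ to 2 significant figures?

Break the section into simple shapes (no overlaps), measuring from the bottom-left corner of the bounding box.
Rectangular body: 4.8 × 2.4, A = 11.52 in², y = 1.2 in, Ī = 5.53 in⁴.
Semicircular cap: semicircle r = 2.4, A = 9.048 in², y = 3.419 in, Ī = 3.641 in⁴.
Centroid: ȳ = ΣA·y / ΣA = 2.176 in.
Transfer each piece to the horizontal axis through the centroid using Ī + A·d² with d = y − 2.176:
  rectangular body: d = -0.976 in → contributes +16.5 in⁴
  semicircular cap: d = 1.243 in → contributes +17.61 in⁴
Total I = 34.11 in⁴.

I_x ≈ 34 in⁴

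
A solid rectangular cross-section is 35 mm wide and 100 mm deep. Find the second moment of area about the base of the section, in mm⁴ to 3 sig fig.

I_base ≈ 1.17 × 10⁷ mm⁴

The section: 35 × 100, A = 3 500 mm², y = 50 mm, Ī = 2 916 667 mm⁴.
Transfer it to the base of the section using Ī + A·d² with d = y − 0:
  the section: d = 50 mm → contributes +11 666 667 mm⁴
Total I = 11 666 667 mm⁴.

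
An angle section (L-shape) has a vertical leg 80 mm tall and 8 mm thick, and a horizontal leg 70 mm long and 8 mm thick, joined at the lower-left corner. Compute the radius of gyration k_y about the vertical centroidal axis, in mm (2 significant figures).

k_y ≈ 21 mm

Break the section into simple shapes (no overlaps), measuring from the bottom-left corner of the bounding box.
Vertical leg: 8 × 80, A = 640 mm², x = 4 mm, Ī = 3 413 mm⁴.
Horizontal leg (remainder): 62 × 8, A = 496 mm², x = 39 mm, Ī = 158 885 mm⁴.
Centroid: x̄ = ΣA·x / ΣA = 19.28 mm.
Transfer each piece to the vertical centroidal axis using Ī + A·d² with d = x − 19.28:
  vertical leg: d = -15.28 mm → contributes +152 873 mm⁴
  horizontal leg (remainder): d = 19.72 mm → contributes +351 736 mm⁴
Total I = 504 609 mm⁴.
Radius of gyration: k = √(I/A) = √(504 609 / 1 136) = 21.08 mm.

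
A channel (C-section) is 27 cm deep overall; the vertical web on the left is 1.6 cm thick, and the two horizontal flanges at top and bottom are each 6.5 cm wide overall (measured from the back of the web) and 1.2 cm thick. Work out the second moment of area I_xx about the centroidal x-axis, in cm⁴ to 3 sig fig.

I_xx ≈ 4580 cm⁴

Treat the section as a set of non-overlapping primitives; coordinates are from the bounding-box lower-left.
Web: 1.6 × 27, A = 43.2 cm², y = 13.5 cm, Ī = 2624.4 cm⁴.
Top flange (beyond web): 4.9 × 1.2, A = 5.88 cm², y = 26.4 cm, Ī = 0.7056 cm⁴.
Bottom flange (beyond web): 4.9 × 1.2, A = 5.88 cm², y = 0.6 cm, Ī = 0.7056 cm⁴.
By symmetry the centroid is at mid-height, ȳ = 13.5 cm.
Transfer each piece to the centroidal x-axis using Ī + A·d² with d = y − 13.5:
  web: d = 0 cm → contributes +2624.4 cm⁴
  top flange (beyond web): d = 12.9 cm → contributes +979.2 cm⁴
  bottom flange (beyond web): d = -12.9 cm → contributes +979.2 cm⁴
Total I = 4582.8 cm⁴.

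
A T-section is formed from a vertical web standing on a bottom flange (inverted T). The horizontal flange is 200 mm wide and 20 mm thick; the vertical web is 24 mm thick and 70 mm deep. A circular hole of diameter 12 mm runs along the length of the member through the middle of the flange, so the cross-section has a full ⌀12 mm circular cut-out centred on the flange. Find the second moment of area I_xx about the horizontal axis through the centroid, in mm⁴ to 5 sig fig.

I_xx ≈ 3.1936 × 10⁶ mm⁴

Treat the section as a set of non-overlapping primitives; coordinates are from the bounding-box lower-left.
Flange: 200 × 20, A = 4 000 mm², y = 10 mm, Ī = 133333.3 mm⁴.
Web: 24 × 70, A = 1 680 mm², y = 55 mm, Ī = 686 000 mm⁴.
Hole (subtracted): ⌀12, A = 113.0973 mm², y = 10 mm, Ī = 1017.876 mm⁴.
Centroid: ȳ = ΣA·y / ΣA = 23.58026 mm.
Transfer each piece to the horizontal axis through the centroid using Ī + A·d² with d = y − 23.58026:
  flange: d = -13.58026 mm → contributes +871027.5 mm⁴
  web: d = 31.41974 mm → contributes +2 344 496 mm⁴
  hole: d = -13.58026 mm → contributes −21875.69 mm⁴
Total I = 3 193 648 mm⁴.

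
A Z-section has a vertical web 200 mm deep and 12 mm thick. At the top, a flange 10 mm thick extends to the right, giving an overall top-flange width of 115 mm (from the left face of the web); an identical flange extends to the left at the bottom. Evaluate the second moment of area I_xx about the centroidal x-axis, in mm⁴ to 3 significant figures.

I_xx ≈ 2.66 × 10⁷ mm⁴

Treat the section as a set of non-overlapping primitives; coordinates are from the bounding-box lower-left.
Web: 12 × 200, A = 2 400 mm², y = 100 mm, Ī = 8 000 000 mm⁴.
Top flange (beyond web): 103 × 10, A = 1 030 mm², y = 195 mm, Ī = 8583.3 mm⁴.
Bottom flange (beyond web): 103 × 10, A = 1 030 mm², y = 5 mm, Ī = 8583.3 mm⁴.
Centroid: ȳ = ΣA·y / ΣA = 100 mm.
Transfer each piece to the centroidal x-axis using Ī + A·d² with d = y − 100:
  web: d = 0 mm → contributes +8 000 000 mm⁴
  top flange (beyond web): d = 95 mm → contributes +9 304 333 mm⁴
  bottom flange (beyond web): d = -95 mm → contributes +9 304 333 mm⁴
Total I = 26 608 667 mm⁴.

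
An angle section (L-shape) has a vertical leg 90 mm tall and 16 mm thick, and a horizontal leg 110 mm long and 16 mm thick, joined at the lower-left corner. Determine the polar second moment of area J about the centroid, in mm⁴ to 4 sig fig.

Split into non-overlapping primitives; take the origin at the lower-left of the bounding box.
Vertical leg: 16 × 90, A = 1 440 mm², y = 45 mm, Ī = 972 000 mm⁴.
Horizontal leg (remainder): 94 × 16, A = 1 504 mm², y = 8 mm, Ī = 32085.3 mm⁴.
Centroid: ȳ = ΣA·y / ΣA = 26.0978 mm.
Transfer each piece to the centroidal x-axis using Ī + A·d² with d = y − 26.0978:
  vertical leg: d = 18.9022 mm → contributes +1 486 501 mm⁴
  horizontal leg (remainder): d = -18.0978 mm → contributes +524 692 mm⁴
Total I = 2 011 193 mm⁴.
For the y-axis: x̄ = 36.0978 mm.
Repeating about the centroidal y-axis gives I_y = 3 363 513 mm⁴.
Polar second moment: J = I_x + I_y = 5 374 706 mm⁴.

J ≈ 5.375 × 10⁶ mm⁴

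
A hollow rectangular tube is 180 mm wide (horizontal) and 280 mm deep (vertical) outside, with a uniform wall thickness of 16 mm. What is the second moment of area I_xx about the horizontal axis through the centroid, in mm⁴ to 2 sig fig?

I_xx ≈ 1.4 × 10⁸ mm⁴

Decompose the section into non-overlapping parts with the origin at the bottom-left of its bounding rectangle.
Outer rectangle: 180 × 280, A = 50 400 mm², y = 140 mm, Ī = 329 280 000 mm⁴.
Inner void (subtracted): 148 × 248, A = 36 704 mm², y = 140 mm, Ī = 188 120 235 mm⁴.
By symmetry the centroid is at mid-height, ȳ = 140 mm.
All pieces are centred on the horizontal axis through the centroid, so I = ΣĪ (holes subtracted) = 141 159 765 mm⁴.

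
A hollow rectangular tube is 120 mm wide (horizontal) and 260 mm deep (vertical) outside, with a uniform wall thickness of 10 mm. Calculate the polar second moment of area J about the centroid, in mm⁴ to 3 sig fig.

Split into non-overlapping primitives; take the origin at the lower-left of the bounding box.
Outer rectangle: 120 × 260, A = 31 200 mm², y = 130 mm, Ī = 175 760 000 mm⁴.
Inner void (subtracted): 100 × 240, A = 24 000 mm², y = 130 mm, Ī = 115 200 000 mm⁴.
By symmetry the centroid is at mid-height, ȳ = 130 mm.
All pieces are centred on the centroidal x-axis, so I = ΣĪ (holes subtracted) = 60 560 000 mm⁴.
Repeating about the centroidal y-axis gives I_y = 17 440 000 mm⁴.
Polar second moment: J = I_x + I_y = 78 000 000 mm⁴.

J ≈ 7.80 × 10⁷ mm⁴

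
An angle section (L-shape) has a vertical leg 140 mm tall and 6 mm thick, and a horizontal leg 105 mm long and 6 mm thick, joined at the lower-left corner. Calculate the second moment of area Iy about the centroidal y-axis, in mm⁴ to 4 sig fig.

Split into non-overlapping primitives; take the origin at the lower-left of the bounding box.
Vertical leg: 6 × 140, A = 840 mm², x = 3 mm, Ī = 2 520 mm⁴.
Horizontal leg (remainder): 99 × 6, A = 594 mm², x = 55.5 mm, Ī = 485 150 mm⁴.
Centroid: x̄ = ΣA·x / ΣA = 24.7469 mm.
Transfer each piece to the centroidal y-axis using Ī + A·d² with d = x − 24.7469:
  vertical leg: d = -21.7469 mm → contributes +399 778 mm⁴
  horizontal leg (remainder): d = 30.7531 mm → contributes +1 046 928 mm⁴
Total I = 1 446 706 mm⁴.

Iy ≈ 1.447 × 10⁶ mm⁴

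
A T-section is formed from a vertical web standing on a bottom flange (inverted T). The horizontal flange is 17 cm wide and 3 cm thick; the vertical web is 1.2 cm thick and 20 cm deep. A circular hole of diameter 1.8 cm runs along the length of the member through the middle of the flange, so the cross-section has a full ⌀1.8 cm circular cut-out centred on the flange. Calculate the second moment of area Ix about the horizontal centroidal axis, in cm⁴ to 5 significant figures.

Break the section into simple shapes (no overlaps), measuring from the bottom-left corner of the bounding box.
Flange: 17 × 3, A = 51 cm², y = 1.5 cm, Ī = 38.25 cm⁴.
Web: 1.2 × 20, A = 24 cm², y = 13 cm, Ī = 800 cm⁴.
Hole (subtracted): ⌀1.8, A = 2.54469 cm², y = 1.5 cm, Ī = 0.5152997 cm⁴.
Centroid: ȳ = ΣA·y / ΣA = 5.309245 cm.
Transfer each piece to the horizontal centroidal axis using Ī + A·d² with d = y − 5.309245:
  flange: d = -3.809245 cm → contributes +778.2776 cm⁴
  web: d = 7.690755 cm → contributes +2219.545 cm⁴
  hole: d = -3.809245 cm → contributes −37.43963 cm⁴
Total I = 2960.383 cm⁴.

Ix ≈ 2960.4 cm⁴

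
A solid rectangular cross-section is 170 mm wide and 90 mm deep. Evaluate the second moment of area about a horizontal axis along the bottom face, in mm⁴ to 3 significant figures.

The section: 170 × 90, A = 15 300 mm², y = 45 mm, Ī = 10 327 500 mm⁴.
Transfer it to a horizontal axis along the bottom face using Ī + A·d² with d = y − 0:
  the section: d = 45 mm → contributes +41 310 000 mm⁴
Total I = 41 310 000 mm⁴.

I_base ≈ 4.13 × 10⁷ mm⁴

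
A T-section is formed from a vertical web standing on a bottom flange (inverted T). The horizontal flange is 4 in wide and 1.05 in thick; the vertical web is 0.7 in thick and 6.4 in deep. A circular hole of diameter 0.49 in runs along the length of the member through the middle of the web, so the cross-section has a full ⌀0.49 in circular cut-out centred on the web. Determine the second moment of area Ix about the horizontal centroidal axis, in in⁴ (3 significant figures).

Ix ≈ 45.1 in⁴

Treat the section as a set of non-overlapping primitives; coordinates are from the bounding-box lower-left.
Flange: 4 × 1.05, A = 4.2 in², y = 0.525 in, Ī = 0.38588 in⁴.
Web: 0.7 × 6.4, A = 4.48 in², y = 4.25 in, Ī = 15.292 in⁴.
Hole (subtracted): ⌀0.49, A = 0.18857 in², y = 4.25 in, Ī = 0.0028298 in⁴.
Centroid: ȳ = ΣA·y / ΣA = 2.4076 in.
Transfer each piece to the horizontal centroidal axis using Ī + A·d² with d = y − 2.4076:
  flange: d = -1.8826 in → contributes +15.271 in⁴
  web: d = 1.8424 in → contributes +30.5 in⁴
  hole: d = 1.8424 in → contributes −0.64297 in⁴
Total I = 45.127 in⁴.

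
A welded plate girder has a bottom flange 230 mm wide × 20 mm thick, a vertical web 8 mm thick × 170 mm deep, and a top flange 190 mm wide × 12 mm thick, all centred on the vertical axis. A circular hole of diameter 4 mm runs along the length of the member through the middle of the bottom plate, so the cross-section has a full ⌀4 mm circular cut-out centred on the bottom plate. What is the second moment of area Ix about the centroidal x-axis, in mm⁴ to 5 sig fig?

Treat the section as a set of non-overlapping primitives; coordinates are from the bounding-box lower-left.
Bottom plate: 230 × 20, A = 4 600 mm², y = 10 mm, Ī = 153333.3 mm⁴.
Web plate: 8 × 170, A = 1 360 mm², y = 105 mm, Ī = 3 275 333 mm⁴.
Top plate: 190 × 12, A = 2 280 mm², y = 196 mm, Ī = 27 360 mm⁴.
Hole (subtracted): ⌀4, A = 12.56637 mm², y = 10 mm, Ī = 12.56637 mm⁴.
Centroid: ȳ = ΣA·y / ΣA = 77.24819 mm.
Transfer each piece to the centroidal x-axis using Ī + A·d² with d = y − 77.24819:
  bottom plate: d = -67.24819 mm → contributes +20 956 000 mm⁴
  web plate: d = 27.75181 mm → contributes +4 322 755 mm⁴
  top plate: d = 118.7518 mm → contributes +32 179 904 mm⁴
  hole: d = -67.24819 mm → contributes −56841.7 mm⁴
Total I = 57 401 817 mm⁴.

Ix ≈ 5.7402 × 10⁷ mm⁴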